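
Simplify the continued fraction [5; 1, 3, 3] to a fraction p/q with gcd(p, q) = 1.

75/13

Compute successive convergents:
a_0 = 5: 5/1
a_1 = 1: 6/1
a_2 = 3: 23/4
a_3 = 3: 75/13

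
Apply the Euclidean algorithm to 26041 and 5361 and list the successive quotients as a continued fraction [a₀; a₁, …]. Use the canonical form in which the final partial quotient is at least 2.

[4; 1, 6, 58, 1, 3, 3]

⌊26041/5361⌋ = 4, remainder 4597
⌊5361/4597⌋ = 1, remainder 764
⌊4597/764⌋ = 6, remainder 13
⌊764/13⌋ = 58, remainder 10
⌊13/10⌋ = 1, remainder 3
⌊10/3⌋ = 3, remainder 1
⌊3/1⌋ = 3, remainder 0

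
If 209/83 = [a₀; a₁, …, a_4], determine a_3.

⌊209/83⌋ = 2, remainder 43
⌊83/43⌋ = 1, remainder 40
⌊43/40⌋ = 1, remainder 3
⌊40/3⌋ = 13, remainder 1

13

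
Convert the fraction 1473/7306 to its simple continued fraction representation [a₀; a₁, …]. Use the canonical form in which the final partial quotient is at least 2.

[0; 4, 1, 23, 1, 28, 2]

Repeatedly divide and take the remainder:
⌊1473/7306⌋ = 0, remainder 1473
⌊7306/1473⌋ = 4, remainder 1414
⌊1473/1414⌋ = 1, remainder 59
⌊1414/59⌋ = 23, remainder 57
⌊59/57⌋ = 1, remainder 2
⌊57/2⌋ = 28, remainder 1
⌊2/1⌋ = 2, remainder 0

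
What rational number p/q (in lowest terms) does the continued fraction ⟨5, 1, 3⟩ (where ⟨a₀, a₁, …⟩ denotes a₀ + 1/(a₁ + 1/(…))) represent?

a_0 = 5: 5/1
a_1 = 1: 6/1
a_2 = 3: 23/4

23/4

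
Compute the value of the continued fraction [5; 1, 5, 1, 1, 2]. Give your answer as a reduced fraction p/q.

a_0 = 5: 5/1
a_1 = 1: 6/1
a_2 = 5: 35/6
a_3 = 1: 41/7
a_4 = 1: 76/13
a_5 = 2: 193/33

193/33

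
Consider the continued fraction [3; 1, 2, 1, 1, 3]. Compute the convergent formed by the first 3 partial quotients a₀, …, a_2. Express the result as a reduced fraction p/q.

11/3

Start with 2.
1 + 1/(2/1) = 1 + 1/2 = 3/2
3 + 1/(3/2) = 3 + 2/3 = 11/3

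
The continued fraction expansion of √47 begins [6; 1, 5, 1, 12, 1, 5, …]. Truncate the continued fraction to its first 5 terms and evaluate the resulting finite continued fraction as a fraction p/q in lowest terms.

Work from the innermost term outward:
Start with 12.
1 + 1/(12/1) = 1 + 1/12 = 13/12
5 + 1/(13/12) = 5 + 12/13 = 77/13
1 + 1/(77/13) = 1 + 13/77 = 90/77
6 + 1/(90/77) = 6 + 77/90 = 617/90

617/90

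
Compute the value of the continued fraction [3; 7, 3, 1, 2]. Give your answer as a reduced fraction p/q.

251/80

a_0 = 3: 3/1
a_1 = 7: 22/7
a_2 = 3: 69/22
a_3 = 1: 91/29
a_4 = 2: 251/80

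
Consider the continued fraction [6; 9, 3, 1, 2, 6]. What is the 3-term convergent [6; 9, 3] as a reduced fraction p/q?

Start with 3.
9 + 1/(3/1) = 9 + 1/3 = 28/3
6 + 1/(28/3) = 6 + 3/28 = 171/28

171/28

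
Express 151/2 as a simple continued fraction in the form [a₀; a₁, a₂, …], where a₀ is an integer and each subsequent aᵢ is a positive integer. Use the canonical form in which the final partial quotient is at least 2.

[75; 2]

Apply division with remainder until the remainder is 0:
151 ÷ 2 → quotient 75, remainder 1
2 ÷ 1 → quotient 2, remainder 0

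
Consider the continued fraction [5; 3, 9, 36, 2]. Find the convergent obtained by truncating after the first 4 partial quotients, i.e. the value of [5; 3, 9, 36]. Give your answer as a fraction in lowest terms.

5380/1011

a_0 = 5: 5/1
a_1 = 3: 16/3
a_2 = 9: 149/28
a_3 = 36: 5380/1011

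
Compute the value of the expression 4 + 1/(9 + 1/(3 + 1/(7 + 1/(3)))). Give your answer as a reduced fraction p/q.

Start with 3.
7 + 1/(3/1) = 7 + 1/3 = 22/3
3 + 1/(22/3) = 3 + 3/22 = 69/22
9 + 1/(69/22) = 9 + 22/69 = 643/69
4 + 1/(643/69) = 4 + 69/643 = 2641/643

2641/643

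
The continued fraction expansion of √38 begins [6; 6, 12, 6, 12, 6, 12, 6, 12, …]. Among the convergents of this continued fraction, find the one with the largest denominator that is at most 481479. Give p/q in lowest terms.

a_0 = 6: 6/1  (≤ bound)
a_1 = 6: 37/6  (≤ bound)
a_2 = 12: 450/73  (≤ bound)
a_3 = 6: 2737/444  (≤ bound)
a_4 = 12: 33294/5401  (≤ bound)
a_5 = 6: 202501/32850  (≤ bound)
a_6 = 12: 2463306/399601  (≤ bound)
a_7 = 6: 14982337/2430456  (> 481479, stop)

2463306/399601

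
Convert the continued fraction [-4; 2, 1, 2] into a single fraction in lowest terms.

Use the convergent recurrence hₖ = aₖ·hₖ₋₁ + hₖ₋₂ (and likewise for the denominators kₖ):
a_0 = -4: -4/1
a_1 = 2: -7/2
a_2 = 1: -11/3
a_3 = 2: -29/8

-29/8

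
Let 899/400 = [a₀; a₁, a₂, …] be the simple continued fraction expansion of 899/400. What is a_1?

4

899 ÷ 400 → quotient 2, remainder 99
400 ÷ 99 → quotient 4, remainder 4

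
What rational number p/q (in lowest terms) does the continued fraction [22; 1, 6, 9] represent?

Build up convergents one term at a time:
a_0 = 22: 22/1
a_1 = 1: 23/1
a_2 = 6: 160/7
a_3 = 9: 1463/64

1463/64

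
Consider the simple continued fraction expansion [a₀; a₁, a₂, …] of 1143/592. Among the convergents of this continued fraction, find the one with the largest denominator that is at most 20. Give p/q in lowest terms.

List convergents until the denominator exceeds the bound:
a_0 = 1: 1/1  (≤ bound)
a_1 = 1: 2/1  (≤ bound)
a_2 = 13: 27/14  (≤ bound)
a_3 = 2: 56/29  (> 20, stop)

27/14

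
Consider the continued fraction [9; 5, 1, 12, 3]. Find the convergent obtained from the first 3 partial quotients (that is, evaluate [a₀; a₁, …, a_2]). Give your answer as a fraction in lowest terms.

55/6

Starting at the tail and folding back:
Start with 1.
5 + 1/(1/1) = 5 + 1/1 = 6/1
9 + 1/(6/1) = 9 + 1/6 = 55/6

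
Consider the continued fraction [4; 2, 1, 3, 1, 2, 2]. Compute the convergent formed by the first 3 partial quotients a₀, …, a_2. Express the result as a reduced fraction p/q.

13/3

Start with 1.
2 + 1/(1/1) = 2 + 1/1 = 3/1
4 + 1/(3/1) = 4 + 1/3 = 13/3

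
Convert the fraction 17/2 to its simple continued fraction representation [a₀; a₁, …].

[8; 2]

17 = 8·2 + 1, so a_0 = 8
2 = 2·1 + 0, so a_1 = 2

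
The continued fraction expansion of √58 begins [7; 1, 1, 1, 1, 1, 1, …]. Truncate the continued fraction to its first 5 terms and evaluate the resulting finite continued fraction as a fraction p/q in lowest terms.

Use the convergent recurrence hₖ = aₖ·hₖ₋₁ + hₖ₋₂ (and likewise for the denominators kₖ):
a_0 = 7: 7/1
a_1 = 1: 8/1
a_2 = 1: 15/2
a_3 = 1: 23/3
a_4 = 1: 38/5

38/5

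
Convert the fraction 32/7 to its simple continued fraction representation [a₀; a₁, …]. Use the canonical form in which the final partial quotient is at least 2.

Apply division with remainder until the remainder is 0:
⌊32/7⌋ = 4, remainder 4
⌊7/4⌋ = 1, remainder 3
⌊4/3⌋ = 1, remainder 1
⌊3/1⌋ = 3, remainder 0

[4; 1, 1, 3]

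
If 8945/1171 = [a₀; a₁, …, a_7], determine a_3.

1

8945 = 7·1171 + 748, so a_0 = 7
1171 = 1·748 + 423, so a_1 = 1
748 = 1·423 + 325, so a_2 = 1
423 = 1·325 + 98, so a_3 = 1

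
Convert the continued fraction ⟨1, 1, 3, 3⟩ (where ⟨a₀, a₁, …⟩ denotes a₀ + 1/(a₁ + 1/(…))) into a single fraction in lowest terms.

Use the convergent recurrence hₖ = aₖ·hₖ₋₁ + hₖ₋₂ (and likewise for the denominators kₖ):
a_0 = 1: 1/1
a_1 = 1: 2/1
a_2 = 3: 7/4
a_3 = 3: 23/13

23/13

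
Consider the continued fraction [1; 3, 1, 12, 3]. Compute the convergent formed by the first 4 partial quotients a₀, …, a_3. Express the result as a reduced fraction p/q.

a_0 = 1: 1/1
a_1 = 3: 4/3
a_2 = 1: 5/4
a_3 = 12: 64/51

64/51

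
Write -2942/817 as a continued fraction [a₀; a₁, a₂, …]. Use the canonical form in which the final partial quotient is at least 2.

Apply division with remainder until the remainder is 0:
-2942 = -4·817 + 326, so a_0 = -4
817 = 2·326 + 165, so a_1 = 2
326 = 1·165 + 161, so a_2 = 1
165 = 1·161 + 4, so a_3 = 1
161 = 40·4 + 1, so a_4 = 40
4 = 4·1 + 0, so a_5 = 4

[-4; 2, 1, 1, 40, 4]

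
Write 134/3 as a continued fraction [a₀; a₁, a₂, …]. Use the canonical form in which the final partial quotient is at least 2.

134 = 44·3 + 2, so a_0 = 44
3 = 1·2 + 1, so a_1 = 1
2 = 2·1 + 0, so a_2 = 2

[44; 1, 2]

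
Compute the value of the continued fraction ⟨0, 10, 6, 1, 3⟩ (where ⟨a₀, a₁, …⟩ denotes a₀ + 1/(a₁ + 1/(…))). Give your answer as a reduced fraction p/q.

a_0 = 0: 0/1
a_1 = 10: 1/10
a_2 = 6: 6/61
a_3 = 1: 7/71
a_4 = 3: 27/274

27/274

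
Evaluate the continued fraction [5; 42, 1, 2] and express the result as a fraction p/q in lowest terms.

643/128

Build up convergents one term at a time:
a_0 = 5: 5/1
a_1 = 42: 211/42
a_2 = 1: 216/43
a_3 = 2: 643/128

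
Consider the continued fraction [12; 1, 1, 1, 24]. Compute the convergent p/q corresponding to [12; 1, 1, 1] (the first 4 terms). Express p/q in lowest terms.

38/3

Collapse the nested fraction from the inside out:
Start with 1.
1 + 1/(1/1) = 1 + 1/1 = 2/1
1 + 1/(2/1) = 1 + 1/2 = 3/2
12 + 1/(3/2) = 12 + 2/3 = 38/3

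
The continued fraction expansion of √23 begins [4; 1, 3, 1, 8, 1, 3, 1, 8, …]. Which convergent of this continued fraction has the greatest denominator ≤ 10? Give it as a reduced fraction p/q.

24/5

a_0 = 4: 4/1  (≤ bound)
a_1 = 1: 5/1  (≤ bound)
a_2 = 3: 19/4  (≤ bound)
a_3 = 1: 24/5  (≤ bound)
a_4 = 8: 211/44  (> 10, stop)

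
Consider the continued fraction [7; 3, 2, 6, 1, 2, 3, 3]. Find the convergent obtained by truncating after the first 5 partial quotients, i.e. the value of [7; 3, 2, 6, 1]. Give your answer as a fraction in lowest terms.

379/52

a_0 = 7: 7/1
a_1 = 3: 22/3
a_2 = 2: 51/7
a_3 = 6: 328/45
a_4 = 1: 379/52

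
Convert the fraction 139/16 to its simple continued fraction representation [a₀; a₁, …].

[8; 1, 2, 5]

⌊139/16⌋ = 8, remainder 11
⌊16/11⌋ = 1, remainder 5
⌊11/5⌋ = 2, remainder 1
⌊5/1⌋ = 5, remainder 0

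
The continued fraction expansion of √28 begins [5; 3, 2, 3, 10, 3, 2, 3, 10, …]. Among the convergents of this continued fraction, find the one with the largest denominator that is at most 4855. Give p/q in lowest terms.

9403/1777

List convergents until the denominator exceeds the bound:
a_0 = 5: 5/1  (≤ bound)
a_1 = 3: 16/3  (≤ bound)
a_2 = 2: 37/7  (≤ bound)
a_3 = 3: 127/24  (≤ bound)
a_4 = 10: 1307/247  (≤ bound)
a_5 = 3: 4048/765  (≤ bound)
a_6 = 2: 9403/1777  (≤ bound)
a_7 = 3: 32257/6096  (> 4855, stop)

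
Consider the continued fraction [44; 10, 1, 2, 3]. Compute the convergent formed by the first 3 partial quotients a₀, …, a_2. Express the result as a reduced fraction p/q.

485/11

Start with 1.
10 + 1/(1/1) = 10 + 1/1 = 11/1
44 + 1/(11/1) = 44 + 1/11 = 485/11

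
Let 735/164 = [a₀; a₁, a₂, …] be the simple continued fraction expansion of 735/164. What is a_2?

13

735 ÷ 164 → quotient 4, remainder 79
164 ÷ 79 → quotient 2, remainder 6
79 ÷ 6 → quotient 13, remainder 1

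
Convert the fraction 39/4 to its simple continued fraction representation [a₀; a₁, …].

Repeatedly divide and take the remainder:
⌊39/4⌋ = 9, remainder 3
⌊4/3⌋ = 1, remainder 1
⌊3/1⌋ = 3, remainder 0

[9; 1, 3]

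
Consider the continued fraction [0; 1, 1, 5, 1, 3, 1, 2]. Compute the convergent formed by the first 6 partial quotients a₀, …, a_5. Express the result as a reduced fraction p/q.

27/50

a_0 = 0: 0/1
a_1 = 1: 1/1
a_2 = 1: 1/2
a_3 = 5: 6/11
a_4 = 1: 7/13
a_5 = 3: 27/50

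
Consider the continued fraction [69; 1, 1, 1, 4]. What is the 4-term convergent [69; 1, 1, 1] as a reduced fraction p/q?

209/3

Starting at the tail and folding back:
Start with 1.
1 + 1/(1/1) = 1 + 1/1 = 2/1
1 + 1/(2/1) = 1 + 1/2 = 3/2
69 + 1/(3/2) = 69 + 2/3 = 209/3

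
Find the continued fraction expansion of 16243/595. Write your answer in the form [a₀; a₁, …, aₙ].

[27; 3, 2, 1, 11, 5]

⌊16243/595⌋ = 27, remainder 178
⌊595/178⌋ = 3, remainder 61
⌊178/61⌋ = 2, remainder 56
⌊61/56⌋ = 1, remainder 5
⌊56/5⌋ = 11, remainder 1
⌊5/1⌋ = 5, remainder 0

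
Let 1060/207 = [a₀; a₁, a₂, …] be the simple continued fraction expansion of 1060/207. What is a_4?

1

Repeatedly divide and take the remainder:
1060 ÷ 207 → quotient 5, remainder 25
207 ÷ 25 → quotient 8, remainder 7
25 ÷ 7 → quotient 3, remainder 4
7 ÷ 4 → quotient 1, remainder 3
4 ÷ 3 → quotient 1, remainder 1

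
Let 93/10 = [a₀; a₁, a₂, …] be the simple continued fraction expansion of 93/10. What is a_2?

3

Run the Euclidean algorithm, recording each quotient:
93 = 9·10 + 3, so a_0 = 9
10 = 3·3 + 1, so a_1 = 3
3 = 3·1 + 0, so a_2 = 3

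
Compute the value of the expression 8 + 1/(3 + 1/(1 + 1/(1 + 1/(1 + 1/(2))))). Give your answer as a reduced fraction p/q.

240/29

Work from the innermost term outward:
Start with 2.
1 + 1/(2/1) = 1 + 1/2 = 3/2
1 + 1/(3/2) = 1 + 2/3 = 5/3
1 + 1/(5/3) = 1 + 3/5 = 8/5
3 + 1/(8/5) = 3 + 5/8 = 29/8
8 + 1/(29/8) = 8 + 8/29 = 240/29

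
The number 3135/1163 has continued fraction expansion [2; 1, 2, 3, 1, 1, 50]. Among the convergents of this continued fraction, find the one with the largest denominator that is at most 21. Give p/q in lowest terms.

List convergents until the denominator exceeds the bound:
a_0 = 2: 2/1  (≤ bound)
a_1 = 1: 3/1  (≤ bound)
a_2 = 2: 8/3  (≤ bound)
a_3 = 3: 27/10  (≤ bound)
a_4 = 1: 35/13  (≤ bound)
a_5 = 1: 62/23  (> 21, stop)

35/13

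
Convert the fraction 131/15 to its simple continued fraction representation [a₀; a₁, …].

⌊131/15⌋ = 8, remainder 11
⌊15/11⌋ = 1, remainder 4
⌊11/4⌋ = 2, remainder 3
⌊4/3⌋ = 1, remainder 1
⌊3/1⌋ = 3, remainder 0

[8; 1, 2, 1, 3]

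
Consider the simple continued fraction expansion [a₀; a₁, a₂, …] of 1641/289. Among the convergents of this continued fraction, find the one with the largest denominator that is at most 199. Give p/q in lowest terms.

494/87

a_0 = 5: 5/1  (≤ bound)
a_1 = 1: 6/1  (≤ bound)
a_2 = 2: 17/3  (≤ bound)
a_3 = 9: 159/28  (≤ bound)
a_4 = 3: 494/87  (≤ bound)
a_5 = 3: 1641/289  (> 199, stop)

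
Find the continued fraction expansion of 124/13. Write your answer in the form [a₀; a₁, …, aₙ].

[9; 1, 1, 6]

124 = 9·13 + 7, so a_0 = 9
13 = 1·7 + 6, so a_1 = 1
7 = 1·6 + 1, so a_2 = 1
6 = 6·1 + 0, so a_3 = 6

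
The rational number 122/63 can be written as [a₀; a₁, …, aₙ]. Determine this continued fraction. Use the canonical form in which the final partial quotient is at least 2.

122 ÷ 63 → quotient 1, remainder 59
63 ÷ 59 → quotient 1, remainder 4
59 ÷ 4 → quotient 14, remainder 3
4 ÷ 3 → quotient 1, remainder 1
3 ÷ 1 → quotient 3, remainder 0

[1; 1, 14, 1, 3]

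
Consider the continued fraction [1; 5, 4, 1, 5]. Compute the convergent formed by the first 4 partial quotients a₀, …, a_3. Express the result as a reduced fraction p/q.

31/26

Start with 1.
4 + 1/(1/1) = 4 + 1/1 = 5/1
5 + 1/(5/1) = 5 + 1/5 = 26/5
1 + 1/(26/5) = 1 + 5/26 = 31/26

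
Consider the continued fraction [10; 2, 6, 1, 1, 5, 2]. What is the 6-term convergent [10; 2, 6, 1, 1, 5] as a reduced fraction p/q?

1622/155

Starting at the tail and folding back:
Start with 5.
1 + 1/(5/1) = 1 + 1/5 = 6/5
1 + 1/(6/5) = 1 + 5/6 = 11/6
6 + 1/(11/6) = 6 + 6/11 = 72/11
2 + 1/(72/11) = 2 + 11/72 = 155/72
10 + 1/(155/72) = 10 + 72/155 = 1622/155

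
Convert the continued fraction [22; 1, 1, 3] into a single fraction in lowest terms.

Work from the innermost term outward:
Start with 3.
1 + 1/(3/1) = 1 + 1/3 = 4/3
1 + 1/(4/3) = 1 + 3/4 = 7/4
22 + 1/(7/4) = 22 + 4/7 = 158/7

158/7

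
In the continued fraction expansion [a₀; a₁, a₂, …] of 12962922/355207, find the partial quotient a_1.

⌊12962922/355207⌋ = 36, remainder 175470
⌊355207/175470⌋ = 2, remainder 4267

2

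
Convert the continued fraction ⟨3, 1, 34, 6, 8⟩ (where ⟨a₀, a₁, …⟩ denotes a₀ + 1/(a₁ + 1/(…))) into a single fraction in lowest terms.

Start with 8.
6 + 1/(8/1) = 6 + 1/8 = 49/8
34 + 1/(49/8) = 34 + 8/49 = 1674/49
1 + 1/(1674/49) = 1 + 49/1674 = 1723/1674
3 + 1/(1723/1674) = 3 + 1674/1723 = 6843/1723

6843/1723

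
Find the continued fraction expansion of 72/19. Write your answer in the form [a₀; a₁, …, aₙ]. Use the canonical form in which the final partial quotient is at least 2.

Repeatedly divide and take the remainder:
72 ÷ 19 → quotient 3, remainder 15
19 ÷ 15 → quotient 1, remainder 4
15 ÷ 4 → quotient 3, remainder 3
4 ÷ 3 → quotient 1, remainder 1
3 ÷ 1 → quotient 3, remainder 0

[3; 1, 3, 1, 3]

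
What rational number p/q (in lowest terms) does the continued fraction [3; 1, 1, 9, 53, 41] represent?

Collapse the nested fraction from the inside out:
Start with 41.
53 + 1/(41/1) = 53 + 1/41 = 2174/41
9 + 1/(2174/41) = 9 + 41/2174 = 19607/2174
1 + 1/(19607/2174) = 1 + 2174/19607 = 21781/19607
1 + 1/(21781/19607) = 1 + 19607/21781 = 41388/21781
3 + 1/(41388/21781) = 3 + 21781/41388 = 145945/41388

145945/41388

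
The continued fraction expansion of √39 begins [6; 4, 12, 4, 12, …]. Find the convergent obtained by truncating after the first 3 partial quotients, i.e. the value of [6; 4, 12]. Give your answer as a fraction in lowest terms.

Collapse the nested fraction from the inside out:
Start with 12.
4 + 1/(12/1) = 4 + 1/12 = 49/12
6 + 1/(49/12) = 6 + 12/49 = 306/49

306/49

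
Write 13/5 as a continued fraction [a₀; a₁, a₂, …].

13 ÷ 5 → quotient 2, remainder 3
5 ÷ 3 → quotient 1, remainder 2
3 ÷ 2 → quotient 1, remainder 1
2 ÷ 1 → quotient 2, remainder 0

[2; 1, 1, 2]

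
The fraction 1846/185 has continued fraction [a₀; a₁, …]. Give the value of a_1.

Run the Euclidean algorithm, recording each quotient:
1846 = 9·185 + 181, so a_0 = 9
185 = 1·181 + 4, so a_1 = 1

1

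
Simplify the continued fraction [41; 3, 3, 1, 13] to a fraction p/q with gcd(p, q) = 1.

Start with 13.
1 + 1/(13/1) = 1 + 1/13 = 14/13
3 + 1/(14/13) = 3 + 13/14 = 55/14
3 + 1/(55/14) = 3 + 14/55 = 179/55
41 + 1/(179/55) = 41 + 55/179 = 7394/179

7394/179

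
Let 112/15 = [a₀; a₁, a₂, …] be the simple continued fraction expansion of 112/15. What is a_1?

2

112 = 7·15 + 7, so a_0 = 7
15 = 2·7 + 1, so a_1 = 2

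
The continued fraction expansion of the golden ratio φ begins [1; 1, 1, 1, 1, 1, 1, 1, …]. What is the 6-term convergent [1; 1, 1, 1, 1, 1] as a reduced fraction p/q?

13/8

Use the convergent recurrence hₖ = aₖ·hₖ₋₁ + hₖ₋₂ (and likewise for the denominators kₖ):
a_0 = 1: 1/1
a_1 = 1: 2/1
a_2 = 1: 3/2
a_3 = 1: 5/3
a_4 = 1: 8/5
a_5 = 1: 13/8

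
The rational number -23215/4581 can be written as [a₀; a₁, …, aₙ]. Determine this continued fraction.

[-6; 1, 13, 1, 3, 2, 34]

Repeatedly divide and take the remainder:
⌊-23215/4581⌋ = -6, remainder 4271
⌊4581/4271⌋ = 1, remainder 310
⌊4271/310⌋ = 13, remainder 241
⌊310/241⌋ = 1, remainder 69
⌊241/69⌋ = 3, remainder 34
⌊69/34⌋ = 2, remainder 1
⌊34/1⌋ = 34, remainder 0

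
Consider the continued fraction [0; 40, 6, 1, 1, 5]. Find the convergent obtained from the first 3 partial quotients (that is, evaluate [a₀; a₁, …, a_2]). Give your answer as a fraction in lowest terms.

Start with 6.
40 + 1/(6/1) = 40 + 1/6 = 241/6
0 + 1/(241/6) = 0 + 6/241 = 6/241

6/241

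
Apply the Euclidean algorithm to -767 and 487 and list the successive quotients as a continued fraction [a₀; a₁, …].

[-2; 2, 2, 1, 5, 12]

-767 ÷ 487 → quotient -2, remainder 207
487 ÷ 207 → quotient 2, remainder 73
207 ÷ 73 → quotient 2, remainder 61
73 ÷ 61 → quotient 1, remainder 12
61 ÷ 12 → quotient 5, remainder 1
12 ÷ 1 → quotient 12, remainder 0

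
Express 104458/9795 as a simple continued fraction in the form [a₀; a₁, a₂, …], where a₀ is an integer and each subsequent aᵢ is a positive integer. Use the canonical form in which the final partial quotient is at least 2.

[10; 1, 1, 1, 48, 1, 4, 13]

104458 = 10·9795 + 6508, so a_0 = 10
9795 = 1·6508 + 3287, so a_1 = 1
6508 = 1·3287 + 3221, so a_2 = 1
3287 = 1·3221 + 66, so a_3 = 1
3221 = 48·66 + 53, so a_4 = 48
66 = 1·53 + 13, so a_5 = 1
53 = 4·13 + 1, so a_6 = 4
13 = 13·1 + 0, so a_7 = 13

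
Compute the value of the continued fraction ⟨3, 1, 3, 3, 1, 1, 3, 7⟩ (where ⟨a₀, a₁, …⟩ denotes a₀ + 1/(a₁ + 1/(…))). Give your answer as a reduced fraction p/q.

Start with 7.
3 + 1/(7/1) = 3 + 1/7 = 22/7
1 + 1/(22/7) = 1 + 7/22 = 29/22
1 + 1/(29/22) = 1 + 22/29 = 51/29
3 + 1/(51/29) = 3 + 29/51 = 182/51
3 + 1/(182/51) = 3 + 51/182 = 597/182
1 + 1/(597/182) = 1 + 182/597 = 779/597
3 + 1/(779/597) = 3 + 597/779 = 2934/779

2934/779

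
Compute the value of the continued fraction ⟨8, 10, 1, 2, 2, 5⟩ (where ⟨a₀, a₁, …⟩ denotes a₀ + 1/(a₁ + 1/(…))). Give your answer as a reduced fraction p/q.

3294/407

Starting at the tail and folding back:
Start with 5.
2 + 1/(5/1) = 2 + 1/5 = 11/5
2 + 1/(11/5) = 2 + 5/11 = 27/11
1 + 1/(27/11) = 1 + 11/27 = 38/27
10 + 1/(38/27) = 10 + 27/38 = 407/38
8 + 1/(407/38) = 8 + 38/407 = 3294/407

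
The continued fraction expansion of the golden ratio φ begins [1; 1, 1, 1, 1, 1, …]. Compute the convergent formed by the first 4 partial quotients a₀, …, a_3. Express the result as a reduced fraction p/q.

5/3

a_0 = 1: 1/1
a_1 = 1: 2/1
a_2 = 1: 3/2
a_3 = 1: 5/3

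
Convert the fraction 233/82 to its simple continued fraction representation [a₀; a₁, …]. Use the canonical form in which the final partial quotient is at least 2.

[2; 1, 5, 3, 4]

Apply division with remainder until the remainder is 0:
233 = 2·82 + 69, so a_0 = 2
82 = 1·69 + 13, so a_1 = 1
69 = 5·13 + 4, so a_2 = 5
13 = 3·4 + 1, so a_3 = 3
4 = 4·1 + 0, so a_4 = 4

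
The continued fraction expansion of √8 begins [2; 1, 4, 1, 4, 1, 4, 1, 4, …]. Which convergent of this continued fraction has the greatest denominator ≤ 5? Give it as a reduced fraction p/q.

14/5

a_0 = 2: 2/1  (≤ bound)
a_1 = 1: 3/1  (≤ bound)
a_2 = 4: 14/5  (≤ bound)
a_3 = 1: 17/6  (> 5, stop)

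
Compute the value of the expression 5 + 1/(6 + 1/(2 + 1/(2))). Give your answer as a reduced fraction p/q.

a_0 = 5: 5/1
a_1 = 6: 31/6
a_2 = 2: 67/13
a_3 = 2: 165/32

165/32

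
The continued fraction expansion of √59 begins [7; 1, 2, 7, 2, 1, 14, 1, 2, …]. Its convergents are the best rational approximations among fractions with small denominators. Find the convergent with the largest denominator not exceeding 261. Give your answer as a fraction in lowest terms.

530/69

a_0 = 7: 7/1  (≤ bound)
a_1 = 1: 8/1  (≤ bound)
a_2 = 2: 23/3  (≤ bound)
a_3 = 7: 169/22  (≤ bound)
a_4 = 2: 361/47  (≤ bound)
a_5 = 1: 530/69  (≤ bound)
a_6 = 14: 7781/1013  (> 261, stop)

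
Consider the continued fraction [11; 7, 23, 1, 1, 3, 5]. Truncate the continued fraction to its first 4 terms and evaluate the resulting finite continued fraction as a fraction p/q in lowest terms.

Build up convergents one term at a time:
a_0 = 11: 11/1
a_1 = 7: 78/7
a_2 = 23: 1805/162
a_3 = 1: 1883/169

1883/169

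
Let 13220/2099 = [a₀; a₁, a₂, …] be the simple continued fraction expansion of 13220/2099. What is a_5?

13220 = 6·2099 + 626, so a_0 = 6
2099 = 3·626 + 221, so a_1 = 3
626 = 2·221 + 184, so a_2 = 2
221 = 1·184 + 37, so a_3 = 1
184 = 4·37 + 36, so a_4 = 4
37 = 1·36 + 1, so a_5 = 1

1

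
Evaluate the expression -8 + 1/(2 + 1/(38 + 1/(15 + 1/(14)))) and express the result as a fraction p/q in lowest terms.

-122168/16275

Start with 14.
15 + 1/(14/1) = 15 + 1/14 = 211/14
38 + 1/(211/14) = 38 + 14/211 = 8032/211
2 + 1/(8032/211) = 2 + 211/8032 = 16275/8032
-8 + 1/(16275/8032) = -8 + 8032/16275 = -122168/16275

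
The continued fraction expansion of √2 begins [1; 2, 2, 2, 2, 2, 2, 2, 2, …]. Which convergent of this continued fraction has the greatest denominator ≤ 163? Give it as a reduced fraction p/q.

99/70

a_0 = 1: 1/1  (≤ bound)
a_1 = 2: 3/2  (≤ bound)
a_2 = 2: 7/5  (≤ bound)
a_3 = 2: 17/12  (≤ bound)
a_4 = 2: 41/29  (≤ bound)
a_5 = 2: 99/70  (≤ bound)
a_6 = 2: 239/169  (> 163, stop)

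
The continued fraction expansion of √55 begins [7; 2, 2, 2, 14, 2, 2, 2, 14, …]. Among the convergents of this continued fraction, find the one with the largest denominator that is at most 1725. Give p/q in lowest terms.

6593/889

a_0 = 7: 7/1  (≤ bound)
a_1 = 2: 15/2  (≤ bound)
a_2 = 2: 37/5  (≤ bound)
a_3 = 2: 89/12  (≤ bound)
a_4 = 14: 1283/173  (≤ bound)
a_5 = 2: 2655/358  (≤ bound)
a_6 = 2: 6593/889  (≤ bound)
a_7 = 2: 15841/2136  (> 1725, stop)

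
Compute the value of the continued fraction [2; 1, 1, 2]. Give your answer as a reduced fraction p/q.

13/5

a_0 = 2: 2/1
a_1 = 1: 3/1
a_2 = 1: 5/2
a_3 = 2: 13/5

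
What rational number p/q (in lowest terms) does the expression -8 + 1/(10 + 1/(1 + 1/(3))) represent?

-340/43

Start with 3.
1 + 1/(3/1) = 1 + 1/3 = 4/3
10 + 1/(4/3) = 10 + 3/4 = 43/4
-8 + 1/(43/4) = -8 + 4/43 = -340/43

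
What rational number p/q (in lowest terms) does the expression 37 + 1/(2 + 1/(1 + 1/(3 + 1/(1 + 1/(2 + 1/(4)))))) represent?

6351/170

a_0 = 37: 37/1
a_1 = 2: 75/2
a_2 = 1: 112/3
a_3 = 3: 411/11
a_4 = 1: 523/14
a_5 = 2: 1457/39
a_6 = 4: 6351/170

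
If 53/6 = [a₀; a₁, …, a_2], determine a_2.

5

53 ÷ 6 → quotient 8, remainder 5
6 ÷ 5 → quotient 1, remainder 1
5 ÷ 1 → quotient 5, remainder 0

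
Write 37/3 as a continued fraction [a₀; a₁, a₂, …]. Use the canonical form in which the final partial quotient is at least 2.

[12; 3]

⌊37/3⌋ = 12, remainder 1
⌊3/1⌋ = 3, remainder 0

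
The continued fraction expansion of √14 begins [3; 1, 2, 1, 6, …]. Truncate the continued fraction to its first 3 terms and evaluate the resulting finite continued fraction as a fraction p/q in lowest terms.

11/3

Work from the innermost term outward:
Start with 2.
1 + 1/(2/1) = 1 + 1/2 = 3/2
3 + 1/(3/2) = 3 + 2/3 = 11/3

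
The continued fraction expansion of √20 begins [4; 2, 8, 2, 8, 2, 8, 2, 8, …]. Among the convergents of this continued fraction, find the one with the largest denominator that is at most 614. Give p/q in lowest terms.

a_0 = 4: 4/1  (≤ bound)
a_1 = 2: 9/2  (≤ bound)
a_2 = 8: 76/17  (≤ bound)
a_3 = 2: 161/36  (≤ bound)
a_4 = 8: 1364/305  (≤ bound)
a_5 = 2: 2889/646  (> 614, stop)

1364/305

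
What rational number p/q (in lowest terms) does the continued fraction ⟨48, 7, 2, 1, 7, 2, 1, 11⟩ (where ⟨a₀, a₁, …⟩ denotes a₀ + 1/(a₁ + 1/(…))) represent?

Start with 11.
1 + 1/(11/1) = 1 + 1/11 = 12/11
2 + 1/(12/11) = 2 + 11/12 = 35/12
7 + 1/(35/12) = 7 + 12/35 = 257/35
1 + 1/(257/35) = 1 + 35/257 = 292/257
2 + 1/(292/257) = 2 + 257/292 = 841/292
7 + 1/(841/292) = 7 + 292/841 = 6179/841
48 + 1/(6179/841) = 48 + 841/6179 = 297433/6179

297433/6179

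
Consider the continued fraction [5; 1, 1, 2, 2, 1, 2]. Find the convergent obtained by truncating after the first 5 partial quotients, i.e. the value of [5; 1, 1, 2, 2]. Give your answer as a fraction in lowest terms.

a_0 = 5: 5/1
a_1 = 1: 6/1
a_2 = 1: 11/2
a_3 = 2: 28/5
a_4 = 2: 67/12

67/12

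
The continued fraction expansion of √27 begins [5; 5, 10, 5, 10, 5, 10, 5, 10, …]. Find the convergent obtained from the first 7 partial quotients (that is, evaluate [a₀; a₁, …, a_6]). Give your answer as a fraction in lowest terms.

Start with 10.
5 + 1/(10/1) = 5 + 1/10 = 51/10
10 + 1/(51/10) = 10 + 10/51 = 520/51
5 + 1/(520/51) = 5 + 51/520 = 2651/520
10 + 1/(2651/520) = 10 + 520/2651 = 27030/2651
5 + 1/(27030/2651) = 5 + 2651/27030 = 137801/27030
5 + 1/(137801/27030) = 5 + 27030/137801 = 716035/137801

716035/137801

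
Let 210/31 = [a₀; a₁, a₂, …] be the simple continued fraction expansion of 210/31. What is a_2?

3

Repeatedly divide and take the remainder:
⌊210/31⌋ = 6, remainder 24
⌊31/24⌋ = 1, remainder 7
⌊24/7⌋ = 3, remainder 3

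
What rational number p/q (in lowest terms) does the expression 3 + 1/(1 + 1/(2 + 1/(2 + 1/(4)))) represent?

a_0 = 3: 3/1
a_1 = 1: 4/1
a_2 = 2: 11/3
a_3 = 2: 26/7
a_4 = 4: 115/31

115/31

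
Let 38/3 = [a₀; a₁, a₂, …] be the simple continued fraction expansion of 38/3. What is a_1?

1

⌊38/3⌋ = 12, remainder 2
⌊3/2⌋ = 1, remainder 1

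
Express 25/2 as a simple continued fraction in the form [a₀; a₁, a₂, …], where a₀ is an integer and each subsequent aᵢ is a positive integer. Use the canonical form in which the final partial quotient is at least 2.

[12; 2]

Run the Euclidean algorithm, recording each quotient:
⌊25/2⌋ = 12, remainder 1
⌊2/1⌋ = 2, remainder 0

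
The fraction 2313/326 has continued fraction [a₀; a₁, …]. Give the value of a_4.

15

Run the Euclidean algorithm, recording each quotient:
2313 = 7·326 + 31, so a_0 = 7
326 = 10·31 + 16, so a_1 = 10
31 = 1·16 + 15, so a_2 = 1
16 = 1·15 + 1, so a_3 = 1
15 = 15·1 + 0, so a_4 = 15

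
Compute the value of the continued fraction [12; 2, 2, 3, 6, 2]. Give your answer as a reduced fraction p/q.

Work from the innermost term outward:
Start with 2.
6 + 1/(2/1) = 6 + 1/2 = 13/2
3 + 1/(13/2) = 3 + 2/13 = 41/13
2 + 1/(41/13) = 2 + 13/41 = 95/41
2 + 1/(95/41) = 2 + 41/95 = 231/95
12 + 1/(231/95) = 12 + 95/231 = 2867/231

2867/231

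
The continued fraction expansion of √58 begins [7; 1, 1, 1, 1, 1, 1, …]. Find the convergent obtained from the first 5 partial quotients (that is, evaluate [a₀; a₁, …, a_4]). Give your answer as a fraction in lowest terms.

Start with 1.
1 + 1/(1/1) = 1 + 1/1 = 2/1
1 + 1/(2/1) = 1 + 1/2 = 3/2
1 + 1/(3/2) = 1 + 2/3 = 5/3
7 + 1/(5/3) = 7 + 3/5 = 38/5

38/5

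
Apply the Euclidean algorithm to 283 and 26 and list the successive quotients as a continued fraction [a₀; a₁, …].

[10; 1, 7, 1, 2]

Run the Euclidean algorithm, recording each quotient:
283 = 10·26 + 23, so a_0 = 10
26 = 1·23 + 3, so a_1 = 1
23 = 7·3 + 2, so a_2 = 7
3 = 1·2 + 1, so a_3 = 1
2 = 2·1 + 0, so a_4 = 2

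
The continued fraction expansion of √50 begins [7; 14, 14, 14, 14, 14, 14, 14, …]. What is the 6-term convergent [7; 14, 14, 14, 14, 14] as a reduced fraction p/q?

3880899/548842

Starting at the tail and folding back:
Start with 14.
14 + 1/(14/1) = 14 + 1/14 = 197/14
14 + 1/(197/14) = 14 + 14/197 = 2772/197
14 + 1/(2772/197) = 14 + 197/2772 = 39005/2772
14 + 1/(39005/2772) = 14 + 2772/39005 = 548842/39005
7 + 1/(548842/39005) = 7 + 39005/548842 = 3880899/548842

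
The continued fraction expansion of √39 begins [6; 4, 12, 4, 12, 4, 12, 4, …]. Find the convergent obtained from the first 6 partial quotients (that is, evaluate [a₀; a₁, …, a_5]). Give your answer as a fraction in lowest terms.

Starting at the tail and folding back:
Start with 4.
12 + 1/(4/1) = 12 + 1/4 = 49/4
4 + 1/(49/4) = 4 + 4/49 = 200/49
12 + 1/(200/49) = 12 + 49/200 = 2449/200
4 + 1/(2449/200) = 4 + 200/2449 = 9996/2449
6 + 1/(9996/2449) = 6 + 2449/9996 = 62425/9996

62425/9996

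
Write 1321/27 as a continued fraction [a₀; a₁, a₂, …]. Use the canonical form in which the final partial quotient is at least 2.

[48; 1, 12, 2]

Repeatedly divide and take the remainder:
1321 ÷ 27 → quotient 48, remainder 25
27 ÷ 25 → quotient 1, remainder 2
25 ÷ 2 → quotient 12, remainder 1
2 ÷ 1 → quotient 2, remainder 0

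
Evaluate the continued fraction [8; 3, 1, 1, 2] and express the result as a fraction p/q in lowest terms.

Use the convergent recurrence hₖ = aₖ·hₖ₋₁ + hₖ₋₂ (and likewise for the denominators kₖ):
a_0 = 8: 8/1
a_1 = 3: 25/3
a_2 = 1: 33/4
a_3 = 1: 58/7
a_4 = 2: 149/18

149/18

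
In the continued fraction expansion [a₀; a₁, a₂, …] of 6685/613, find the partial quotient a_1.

1

6685 ÷ 613 → quotient 10, remainder 555
613 ÷ 555 → quotient 1, remainder 58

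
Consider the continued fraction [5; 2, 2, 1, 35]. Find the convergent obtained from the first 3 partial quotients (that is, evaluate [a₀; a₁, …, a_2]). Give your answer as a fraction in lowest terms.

Build up convergents one term at a time:
a_0 = 5: 5/1
a_1 = 2: 11/2
a_2 = 2: 27/5

27/5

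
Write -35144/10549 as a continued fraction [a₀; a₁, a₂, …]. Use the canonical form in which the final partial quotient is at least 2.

[-4; 1, 2, 60, 3, 2, 2, 3]

Run the Euclidean algorithm, recording each quotient:
⌊-35144/10549⌋ = -4, remainder 7052
⌊10549/7052⌋ = 1, remainder 3497
⌊7052/3497⌋ = 2, remainder 58
⌊3497/58⌋ = 60, remainder 17
⌊58/17⌋ = 3, remainder 7
⌊17/7⌋ = 2, remainder 3
⌊7/3⌋ = 2, remainder 1
⌊3/1⌋ = 3, remainder 0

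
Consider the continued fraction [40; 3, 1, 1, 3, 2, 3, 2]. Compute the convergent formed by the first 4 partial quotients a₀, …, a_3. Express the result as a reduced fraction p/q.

282/7

Compute successive convergents:
a_0 = 40: 40/1
a_1 = 3: 121/3
a_2 = 1: 161/4
a_3 = 1: 282/7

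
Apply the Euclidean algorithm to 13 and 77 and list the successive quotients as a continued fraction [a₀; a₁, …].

Repeatedly divide and take the remainder:
⌊13/77⌋ = 0, remainder 13
⌊77/13⌋ = 5, remainder 12
⌊13/12⌋ = 1, remainder 1
⌊12/1⌋ = 12, remainder 0

[0; 5, 1, 12]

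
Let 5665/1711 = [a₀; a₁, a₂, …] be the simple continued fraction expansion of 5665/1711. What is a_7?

14

5665 = 3·1711 + 532, so a_0 = 3
1711 = 3·532 + 115, so a_1 = 3
532 = 4·115 + 72, so a_2 = 4
115 = 1·72 + 43, so a_3 = 1
72 = 1·43 + 29, so a_4 = 1
43 = 1·29 + 14, so a_5 = 1
29 = 2·14 + 1, so a_6 = 2
14 = 14·1 + 0, so a_7 = 14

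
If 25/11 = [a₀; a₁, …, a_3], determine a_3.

⌊25/11⌋ = 2, remainder 3
⌊11/3⌋ = 3, remainder 2
⌊3/2⌋ = 1, remainder 1
⌊2/1⌋ = 2, remainder 0

2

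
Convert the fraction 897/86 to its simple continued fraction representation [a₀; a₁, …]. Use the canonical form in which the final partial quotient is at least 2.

[10; 2, 3, 12]

Run the Euclidean algorithm, recording each quotient:
⌊897/86⌋ = 10, remainder 37
⌊86/37⌋ = 2, remainder 12
⌊37/12⌋ = 3, remainder 1
⌊12/1⌋ = 12, remainder 0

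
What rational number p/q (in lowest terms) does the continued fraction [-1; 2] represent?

-1/2

Start with 2.
-1 + 1/(2/1) = -1 + 1/2 = -1/2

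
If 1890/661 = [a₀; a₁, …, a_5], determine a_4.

3

1890 = 2·661 + 568, so a_0 = 2
661 = 1·568 + 93, so a_1 = 1
568 = 6·93 + 10, so a_2 = 6
93 = 9·10 + 3, so a_3 = 9
10 = 3·3 + 1, so a_4 = 3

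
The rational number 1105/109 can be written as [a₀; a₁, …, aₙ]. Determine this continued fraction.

[10; 7, 3, 1, 3]

Run the Euclidean algorithm, recording each quotient:
⌊1105/109⌋ = 10, remainder 15
⌊109/15⌋ = 7, remainder 4
⌊15/4⌋ = 3, remainder 3
⌊4/3⌋ = 1, remainder 1
⌊3/1⌋ = 3, remainder 0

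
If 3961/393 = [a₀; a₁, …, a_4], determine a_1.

Run the Euclidean algorithm, recording each quotient:
3961 ÷ 393 → quotient 10, remainder 31
393 ÷ 31 → quotient 12, remainder 21

12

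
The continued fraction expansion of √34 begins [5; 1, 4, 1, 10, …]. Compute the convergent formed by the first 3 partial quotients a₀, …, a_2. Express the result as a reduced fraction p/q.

Start with 4.
1 + 1/(4/1) = 1 + 1/4 = 5/4
5 + 1/(5/4) = 5 + 4/5 = 29/5

29/5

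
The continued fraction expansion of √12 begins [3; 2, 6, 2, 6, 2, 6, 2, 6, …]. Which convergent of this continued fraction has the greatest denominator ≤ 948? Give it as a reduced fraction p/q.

1351/390

a_0 = 3: 3/1  (≤ bound)
a_1 = 2: 7/2  (≤ bound)
a_2 = 6: 45/13  (≤ bound)
a_3 = 2: 97/28  (≤ bound)
a_4 = 6: 627/181  (≤ bound)
a_5 = 2: 1351/390  (≤ bound)
a_6 = 6: 8733/2521  (> 948, stop)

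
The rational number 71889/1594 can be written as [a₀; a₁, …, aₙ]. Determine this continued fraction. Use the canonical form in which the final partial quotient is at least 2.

⌊71889/1594⌋ = 45, remainder 159
⌊1594/159⌋ = 10, remainder 4
⌊159/4⌋ = 39, remainder 3
⌊4/3⌋ = 1, remainder 1
⌊3/1⌋ = 3, remainder 0

[45; 10, 39, 1, 3]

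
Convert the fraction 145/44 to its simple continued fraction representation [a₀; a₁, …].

[3; 3, 2, 1, 1, 2]

145 = 3·44 + 13, so a_0 = 3
44 = 3·13 + 5, so a_1 = 3
13 = 2·5 + 3, so a_2 = 2
5 = 1·3 + 2, so a_3 = 1
3 = 1·2 + 1, so a_4 = 1
2 = 2·1 + 0, so a_5 = 2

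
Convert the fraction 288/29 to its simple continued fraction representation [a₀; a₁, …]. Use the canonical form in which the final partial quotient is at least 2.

[9; 1, 13, 2]

288 = 9·29 + 27, so a_0 = 9
29 = 1·27 + 2, so a_1 = 1
27 = 13·2 + 1, so a_2 = 13
2 = 2·1 + 0, so a_3 = 2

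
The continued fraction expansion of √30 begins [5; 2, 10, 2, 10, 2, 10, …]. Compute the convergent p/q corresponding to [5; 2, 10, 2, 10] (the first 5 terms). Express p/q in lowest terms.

a_0 = 5: 5/1
a_1 = 2: 11/2
a_2 = 10: 115/21
a_3 = 2: 241/44
a_4 = 10: 2525/461

2525/461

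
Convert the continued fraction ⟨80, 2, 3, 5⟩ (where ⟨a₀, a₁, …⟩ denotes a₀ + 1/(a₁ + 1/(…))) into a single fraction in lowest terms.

Compute successive convergents:
a_0 = 80: 80/1
a_1 = 2: 161/2
a_2 = 3: 563/7
a_3 = 5: 2976/37

2976/37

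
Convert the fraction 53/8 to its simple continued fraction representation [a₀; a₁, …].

53 = 6·8 + 5, so a_0 = 6
8 = 1·5 + 3, so a_1 = 1
5 = 1·3 + 2, so a_2 = 1
3 = 1·2 + 1, so a_3 = 1
2 = 2·1 + 0, so a_4 = 2

[6; 1, 1, 1, 2]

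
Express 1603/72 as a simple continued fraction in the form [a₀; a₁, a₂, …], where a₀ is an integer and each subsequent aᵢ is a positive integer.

[22; 3, 1, 3, 1, 3]

⌊1603/72⌋ = 22, remainder 19
⌊72/19⌋ = 3, remainder 15
⌊19/15⌋ = 1, remainder 4
⌊15/4⌋ = 3, remainder 3
⌊4/3⌋ = 1, remainder 1
⌊3/1⌋ = 3, remainder 0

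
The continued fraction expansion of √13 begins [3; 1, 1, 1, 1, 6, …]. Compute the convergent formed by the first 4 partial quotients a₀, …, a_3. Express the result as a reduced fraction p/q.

Build up convergents one term at a time:
a_0 = 3: 3/1
a_1 = 1: 4/1
a_2 = 1: 7/2
a_3 = 1: 11/3

11/3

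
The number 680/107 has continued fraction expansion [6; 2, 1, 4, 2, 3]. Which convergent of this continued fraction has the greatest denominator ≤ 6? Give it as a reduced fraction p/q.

19/3

a_0 = 6: 6/1  (≤ bound)
a_1 = 2: 13/2  (≤ bound)
a_2 = 1: 19/3  (≤ bound)
a_3 = 4: 89/14  (> 6, stop)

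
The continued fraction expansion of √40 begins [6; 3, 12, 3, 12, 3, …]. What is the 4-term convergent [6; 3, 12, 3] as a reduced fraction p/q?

Work from the innermost term outward:
Start with 3.
12 + 1/(3/1) = 12 + 1/3 = 37/3
3 + 1/(37/3) = 3 + 3/37 = 114/37
6 + 1/(114/37) = 6 + 37/114 = 721/114

721/114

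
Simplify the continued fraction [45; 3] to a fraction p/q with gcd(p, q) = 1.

136/3

Collapse the nested fraction from the inside out:
Start with 3.
45 + 1/(3/1) = 45 + 1/3 = 136/3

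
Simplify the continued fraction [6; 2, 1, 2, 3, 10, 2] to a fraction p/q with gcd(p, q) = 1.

a_0 = 6: 6/1
a_1 = 2: 13/2
a_2 = 1: 19/3
a_3 = 2: 51/8
a_4 = 3: 172/27
a_5 = 10: 1771/278
a_6 = 2: 3714/583

3714/583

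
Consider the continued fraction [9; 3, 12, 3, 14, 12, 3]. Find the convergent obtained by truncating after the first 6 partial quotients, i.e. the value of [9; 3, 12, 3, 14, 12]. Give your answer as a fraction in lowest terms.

183787/19710

a_0 = 9: 9/1
a_1 = 3: 28/3
a_2 = 12: 345/37
a_3 = 3: 1063/114
a_4 = 14: 15227/1633
a_5 = 12: 183787/19710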